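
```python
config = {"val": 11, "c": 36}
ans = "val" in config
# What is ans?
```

Trace (tracking ans):
config = {'val': 11, 'c': 36}  # -> config = {'val': 11, 'c': 36}
ans = 'val' in config  # -> ans = True

Answer: True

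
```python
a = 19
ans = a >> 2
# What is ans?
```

Answer: 4

Derivation:
Trace (tracking ans):
a = 19  # -> a = 19
ans = a >> 2  # -> ans = 4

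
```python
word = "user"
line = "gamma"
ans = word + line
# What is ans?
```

Trace (tracking ans):
word = 'user'  # -> word = 'user'
line = 'gamma'  # -> line = 'gamma'
ans = word + line  # -> ans = 'usergamma'

Answer: 'usergamma'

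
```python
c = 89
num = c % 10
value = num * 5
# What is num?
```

Trace (tracking num):
c = 89  # -> c = 89
num = c % 10  # -> num = 9
value = num * 5  # -> value = 45

Answer: 9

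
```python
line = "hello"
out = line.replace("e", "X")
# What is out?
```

Answer: 'hXllo'

Derivation:
Trace (tracking out):
line = 'hello'  # -> line = 'hello'
out = line.replace('e', 'X')  # -> out = 'hXllo'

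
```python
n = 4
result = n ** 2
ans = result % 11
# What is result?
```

Answer: 16

Derivation:
Trace (tracking result):
n = 4  # -> n = 4
result = n ** 2  # -> result = 16
ans = result % 11  # -> ans = 5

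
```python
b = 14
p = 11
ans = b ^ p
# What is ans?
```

Answer: 5

Derivation:
Trace (tracking ans):
b = 14  # -> b = 14
p = 11  # -> p = 11
ans = b ^ p  # -> ans = 5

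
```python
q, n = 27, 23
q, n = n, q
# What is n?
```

Trace (tracking n):
q, n = (27, 23)  # -> q = 27, n = 23
q, n = (n, q)  # -> q = 23, n = 27

Answer: 27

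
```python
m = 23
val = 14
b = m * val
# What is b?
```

Trace (tracking b):
m = 23  # -> m = 23
val = 14  # -> val = 14
b = m * val  # -> b = 322

Answer: 322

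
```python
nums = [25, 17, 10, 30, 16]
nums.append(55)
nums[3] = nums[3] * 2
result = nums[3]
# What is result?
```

Trace (tracking result):
nums = [25, 17, 10, 30, 16]  # -> nums = [25, 17, 10, 30, 16]
nums.append(55)  # -> nums = [25, 17, 10, 30, 16, 55]
nums[3] = nums[3] * 2  # -> nums = [25, 17, 10, 60, 16, 55]
result = nums[3]  # -> result = 60

Answer: 60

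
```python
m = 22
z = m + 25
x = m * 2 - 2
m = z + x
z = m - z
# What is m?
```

Answer: 89

Derivation:
Trace (tracking m):
m = 22  # -> m = 22
z = m + 25  # -> z = 47
x = m * 2 - 2  # -> x = 42
m = z + x  # -> m = 89
z = m - z  # -> z = 42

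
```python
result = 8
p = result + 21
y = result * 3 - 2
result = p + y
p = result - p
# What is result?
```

Answer: 51

Derivation:
Trace (tracking result):
result = 8  # -> result = 8
p = result + 21  # -> p = 29
y = result * 3 - 2  # -> y = 22
result = p + y  # -> result = 51
p = result - p  # -> p = 22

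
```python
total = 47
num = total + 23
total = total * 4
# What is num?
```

Answer: 70

Derivation:
Trace (tracking num):
total = 47  # -> total = 47
num = total + 23  # -> num = 70
total = total * 4  # -> total = 188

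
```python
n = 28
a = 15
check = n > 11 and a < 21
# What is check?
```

Answer: True

Derivation:
Trace (tracking check):
n = 28  # -> n = 28
a = 15  # -> a = 15
check = n > 11 and a < 21  # -> check = True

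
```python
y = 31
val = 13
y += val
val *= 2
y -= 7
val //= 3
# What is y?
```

Trace (tracking y):
y = 31  # -> y = 31
val = 13  # -> val = 13
y += val  # -> y = 44
val *= 2  # -> val = 26
y -= 7  # -> y = 37
val //= 3  # -> val = 8

Answer: 37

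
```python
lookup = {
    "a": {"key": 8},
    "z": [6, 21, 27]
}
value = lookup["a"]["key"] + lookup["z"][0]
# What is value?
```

Trace (tracking value):
lookup = {'a': {'key': 8}, 'z': [6, 21, 27]}  # -> lookup = {'a': {'key': 8}, 'z': [6, 21, 27]}
value = lookup['a']['key'] + lookup['z'][0]  # -> value = 14

Answer: 14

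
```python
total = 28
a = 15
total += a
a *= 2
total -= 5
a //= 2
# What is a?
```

Trace (tracking a):
total = 28  # -> total = 28
a = 15  # -> a = 15
total += a  # -> total = 43
a *= 2  # -> a = 30
total -= 5  # -> total = 38
a //= 2  # -> a = 15

Answer: 15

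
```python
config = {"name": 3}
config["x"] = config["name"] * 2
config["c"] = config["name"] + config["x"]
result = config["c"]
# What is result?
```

Trace (tracking result):
config = {'name': 3}  # -> config = {'name': 3}
config['x'] = config['name'] * 2  # -> config = {'name': 3, 'x': 6}
config['c'] = config['name'] + config['x']  # -> config = {'name': 3, 'x': 6, 'c': 9}
result = config['c']  # -> result = 9

Answer: 9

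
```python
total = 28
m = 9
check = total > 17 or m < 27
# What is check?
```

Answer: True

Derivation:
Trace (tracking check):
total = 28  # -> total = 28
m = 9  # -> m = 9
check = total > 17 or m < 27  # -> check = True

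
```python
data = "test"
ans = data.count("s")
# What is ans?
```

Trace (tracking ans):
data = 'test'  # -> data = 'test'
ans = data.count('s')  # -> ans = 1

Answer: 1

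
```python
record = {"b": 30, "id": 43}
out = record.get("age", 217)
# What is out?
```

Trace (tracking out):
record = {'b': 30, 'id': 43}  # -> record = {'b': 30, 'id': 43}
out = record.get('age', 217)  # -> out = 217

Answer: 217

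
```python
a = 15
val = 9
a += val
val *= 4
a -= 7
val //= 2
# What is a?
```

Trace (tracking a):
a = 15  # -> a = 15
val = 9  # -> val = 9
a += val  # -> a = 24
val *= 4  # -> val = 36
a -= 7  # -> a = 17
val //= 2  # -> val = 18

Answer: 17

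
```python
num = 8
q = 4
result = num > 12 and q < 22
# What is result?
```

Trace (tracking result):
num = 8  # -> num = 8
q = 4  # -> q = 4
result = num > 12 and q < 22  # -> result = False

Answer: False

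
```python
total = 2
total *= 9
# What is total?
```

Trace (tracking total):
total = 2  # -> total = 2
total *= 9  # -> total = 18

Answer: 18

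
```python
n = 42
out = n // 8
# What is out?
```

Answer: 5

Derivation:
Trace (tracking out):
n = 42  # -> n = 42
out = n // 8  # -> out = 5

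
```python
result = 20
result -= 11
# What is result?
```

Trace (tracking result):
result = 20  # -> result = 20
result -= 11  # -> result = 9

Answer: 9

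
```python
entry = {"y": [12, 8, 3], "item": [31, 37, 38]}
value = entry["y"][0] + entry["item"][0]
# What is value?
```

Trace (tracking value):
entry = {'y': [12, 8, 3], 'item': [31, 37, 38]}  # -> entry = {'y': [12, 8, 3], 'item': [31, 37, 38]}
value = entry['y'][0] + entry['item'][0]  # -> value = 43

Answer: 43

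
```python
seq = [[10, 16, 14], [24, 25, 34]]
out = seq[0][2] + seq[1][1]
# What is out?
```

Answer: 39

Derivation:
Trace (tracking out):
seq = [[10, 16, 14], [24, 25, 34]]  # -> seq = [[10, 16, 14], [24, 25, 34]]
out = seq[0][2] + seq[1][1]  # -> out = 39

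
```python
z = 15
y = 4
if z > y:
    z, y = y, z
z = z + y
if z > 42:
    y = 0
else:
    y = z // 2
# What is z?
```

Trace (tracking z):
z = 15  # -> z = 15
y = 4  # -> y = 4
if z > y:  # condition is True
    z, y = (y, z)  # -> z = 4, y = 15
z = z + y  # -> z = 19
if z > 42:  # condition is False
else:
    y = z // 2  # -> y = 9

Answer: 19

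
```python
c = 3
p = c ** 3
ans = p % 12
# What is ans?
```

Answer: 3

Derivation:
Trace (tracking ans):
c = 3  # -> c = 3
p = c ** 3  # -> p = 27
ans = p % 12  # -> ans = 3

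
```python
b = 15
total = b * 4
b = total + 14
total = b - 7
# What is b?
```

Trace (tracking b):
b = 15  # -> b = 15
total = b * 4  # -> total = 60
b = total + 14  # -> b = 74
total = b - 7  # -> total = 67

Answer: 74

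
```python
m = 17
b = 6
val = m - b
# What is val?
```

Answer: 11

Derivation:
Trace (tracking val):
m = 17  # -> m = 17
b = 6  # -> b = 6
val = m - b  # -> val = 11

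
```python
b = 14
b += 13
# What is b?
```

Trace (tracking b):
b = 14  # -> b = 14
b += 13  # -> b = 27

Answer: 27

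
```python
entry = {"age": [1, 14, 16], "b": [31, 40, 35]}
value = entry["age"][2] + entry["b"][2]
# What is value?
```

Answer: 51

Derivation:
Trace (tracking value):
entry = {'age': [1, 14, 16], 'b': [31, 40, 35]}  # -> entry = {'age': [1, 14, 16], 'b': [31, 40, 35]}
value = entry['age'][2] + entry['b'][2]  # -> value = 51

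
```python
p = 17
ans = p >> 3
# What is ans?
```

Trace (tracking ans):
p = 17  # -> p = 17
ans = p >> 3  # -> ans = 2

Answer: 2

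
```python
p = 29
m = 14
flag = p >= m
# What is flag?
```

Answer: True

Derivation:
Trace (tracking flag):
p = 29  # -> p = 29
m = 14  # -> m = 14
flag = p >= m  # -> flag = True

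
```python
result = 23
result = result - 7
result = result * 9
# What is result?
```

Trace (tracking result):
result = 23  # -> result = 23
result = result - 7  # -> result = 16
result = result * 9  # -> result = 144

Answer: 144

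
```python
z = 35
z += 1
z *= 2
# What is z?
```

Answer: 72

Derivation:
Trace (tracking z):
z = 35  # -> z = 35
z += 1  # -> z = 36
z *= 2  # -> z = 72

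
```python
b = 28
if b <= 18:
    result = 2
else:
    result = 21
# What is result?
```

Answer: 21

Derivation:
Trace (tracking result):
b = 28  # -> b = 28
if b <= 18:  # condition is False
else:
    result = 21  # -> result = 21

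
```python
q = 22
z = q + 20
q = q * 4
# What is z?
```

Answer: 42

Derivation:
Trace (tracking z):
q = 22  # -> q = 22
z = q + 20  # -> z = 42
q = q * 4  # -> q = 88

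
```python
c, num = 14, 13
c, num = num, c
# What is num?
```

Answer: 14

Derivation:
Trace (tracking num):
c, num = (14, 13)  # -> c = 14, num = 13
c, num = (num, c)  # -> c = 13, num = 14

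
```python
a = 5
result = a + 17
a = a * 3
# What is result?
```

Answer: 22

Derivation:
Trace (tracking result):
a = 5  # -> a = 5
result = a + 17  # -> result = 22
a = a * 3  # -> a = 15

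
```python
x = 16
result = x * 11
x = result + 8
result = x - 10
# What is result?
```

Answer: 174

Derivation:
Trace (tracking result):
x = 16  # -> x = 16
result = x * 11  # -> result = 176
x = result + 8  # -> x = 184
result = x - 10  # -> result = 174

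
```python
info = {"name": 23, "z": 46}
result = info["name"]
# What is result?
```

Trace (tracking result):
info = {'name': 23, 'z': 46}  # -> info = {'name': 23, 'z': 46}
result = info['name']  # -> result = 23

Answer: 23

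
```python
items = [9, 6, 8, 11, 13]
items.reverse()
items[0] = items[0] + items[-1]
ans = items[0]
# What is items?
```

Trace (tracking items):
items = [9, 6, 8, 11, 13]  # -> items = [9, 6, 8, 11, 13]
items.reverse()  # -> items = [13, 11, 8, 6, 9]
items[0] = items[0] + items[-1]  # -> items = [22, 11, 8, 6, 9]
ans = items[0]  # -> ans = 22

Answer: [22, 11, 8, 6, 9]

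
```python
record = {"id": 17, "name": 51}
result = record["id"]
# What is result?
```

Trace (tracking result):
record = {'id': 17, 'name': 51}  # -> record = {'id': 17, 'name': 51}
result = record['id']  # -> result = 17

Answer: 17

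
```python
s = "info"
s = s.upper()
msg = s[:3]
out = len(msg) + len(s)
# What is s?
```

Trace (tracking s):
s = 'info'  # -> s = 'info'
s = s.upper()  # -> s = 'INFO'
msg = s[:3]  # -> msg = 'INF'
out = len(msg) + len(s)  # -> out = 7

Answer: 'INFO'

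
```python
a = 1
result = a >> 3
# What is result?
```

Answer: 0

Derivation:
Trace (tracking result):
a = 1  # -> a = 1
result = a >> 3  # -> result = 0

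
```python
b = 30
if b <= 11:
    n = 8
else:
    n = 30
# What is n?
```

Trace (tracking n):
b = 30  # -> b = 30
if b <= 11:  # condition is False
else:
    n = 30  # -> n = 30

Answer: 30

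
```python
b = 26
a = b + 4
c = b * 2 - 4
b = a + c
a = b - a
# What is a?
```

Answer: 48

Derivation:
Trace (tracking a):
b = 26  # -> b = 26
a = b + 4  # -> a = 30
c = b * 2 - 4  # -> c = 48
b = a + c  # -> b = 78
a = b - a  # -> a = 48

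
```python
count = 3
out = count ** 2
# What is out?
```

Trace (tracking out):
count = 3  # -> count = 3
out = count ** 2  # -> out = 9

Answer: 9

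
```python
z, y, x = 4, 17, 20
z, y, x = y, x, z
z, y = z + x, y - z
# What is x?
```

Answer: 4

Derivation:
Trace (tracking x):
z, y, x = (4, 17, 20)  # -> z = 4, y = 17, x = 20
z, y, x = (y, x, z)  # -> z = 17, y = 20, x = 4
z, y = (z + x, y - z)  # -> z = 21, y = 3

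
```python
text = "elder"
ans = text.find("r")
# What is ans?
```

Answer: 4

Derivation:
Trace (tracking ans):
text = 'elder'  # -> text = 'elder'
ans = text.find('r')  # -> ans = 4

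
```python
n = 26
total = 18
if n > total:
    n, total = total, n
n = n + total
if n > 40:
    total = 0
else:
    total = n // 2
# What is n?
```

Answer: 44

Derivation:
Trace (tracking n):
n = 26  # -> n = 26
total = 18  # -> total = 18
if n > total:  # condition is True
    n, total = (total, n)  # -> n = 18, total = 26
n = n + total  # -> n = 44
if n > 40:  # condition is True
    total = 0  # -> total = 0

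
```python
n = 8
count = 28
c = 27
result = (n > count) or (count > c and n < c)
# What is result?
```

Trace (tracking result):
n = 8  # -> n = 8
count = 28  # -> count = 28
c = 27  # -> c = 27
result = n > count or (count > c and n < c)  # -> result = True

Answer: True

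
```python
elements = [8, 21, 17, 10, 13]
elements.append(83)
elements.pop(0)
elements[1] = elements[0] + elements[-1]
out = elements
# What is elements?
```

Trace (tracking elements):
elements = [8, 21, 17, 10, 13]  # -> elements = [8, 21, 17, 10, 13]
elements.append(83)  # -> elements = [8, 21, 17, 10, 13, 83]
elements.pop(0)  # -> elements = [21, 17, 10, 13, 83]
elements[1] = elements[0] + elements[-1]  # -> elements = [21, 104, 10, 13, 83]
out = elements  # -> out = [21, 104, 10, 13, 83]

Answer: [21, 104, 10, 13, 83]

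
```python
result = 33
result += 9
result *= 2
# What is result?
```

Trace (tracking result):
result = 33  # -> result = 33
result += 9  # -> result = 42
result *= 2  # -> result = 84

Answer: 84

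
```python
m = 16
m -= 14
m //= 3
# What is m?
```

Answer: 0

Derivation:
Trace (tracking m):
m = 16  # -> m = 16
m -= 14  # -> m = 2
m //= 3  # -> m = 0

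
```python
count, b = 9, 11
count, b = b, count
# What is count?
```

Answer: 11

Derivation:
Trace (tracking count):
count, b = (9, 11)  # -> count = 9, b = 11
count, b = (b, count)  # -> count = 11, b = 9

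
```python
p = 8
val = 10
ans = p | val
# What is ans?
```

Answer: 10

Derivation:
Trace (tracking ans):
p = 8  # -> p = 8
val = 10  # -> val = 10
ans = p | val  # -> ans = 10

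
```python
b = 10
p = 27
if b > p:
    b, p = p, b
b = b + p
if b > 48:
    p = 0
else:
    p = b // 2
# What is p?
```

Answer: 18

Derivation:
Trace (tracking p):
b = 10  # -> b = 10
p = 27  # -> p = 27
if b > p:  # condition is False
b = b + p  # -> b = 37
if b > 48:  # condition is False
else:
    p = b // 2  # -> p = 18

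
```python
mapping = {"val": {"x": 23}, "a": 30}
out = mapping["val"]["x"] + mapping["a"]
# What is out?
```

Trace (tracking out):
mapping = {'val': {'x': 23}, 'a': 30}  # -> mapping = {'val': {'x': 23}, 'a': 30}
out = mapping['val']['x'] + mapping['a']  # -> out = 53

Answer: 53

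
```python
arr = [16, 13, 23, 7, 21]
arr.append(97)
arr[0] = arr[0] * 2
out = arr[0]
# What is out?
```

Answer: 32

Derivation:
Trace (tracking out):
arr = [16, 13, 23, 7, 21]  # -> arr = [16, 13, 23, 7, 21]
arr.append(97)  # -> arr = [16, 13, 23, 7, 21, 97]
arr[0] = arr[0] * 2  # -> arr = [32, 13, 23, 7, 21, 97]
out = arr[0]  # -> out = 32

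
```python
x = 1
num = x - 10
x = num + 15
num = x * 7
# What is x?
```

Answer: 6

Derivation:
Trace (tracking x):
x = 1  # -> x = 1
num = x - 10  # -> num = -9
x = num + 15  # -> x = 6
num = x * 7  # -> num = 42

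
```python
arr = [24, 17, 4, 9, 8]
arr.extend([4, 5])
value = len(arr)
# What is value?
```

Trace (tracking value):
arr = [24, 17, 4, 9, 8]  # -> arr = [24, 17, 4, 9, 8]
arr.extend([4, 5])  # -> arr = [24, 17, 4, 9, 8, 4, 5]
value = len(arr)  # -> value = 7

Answer: 7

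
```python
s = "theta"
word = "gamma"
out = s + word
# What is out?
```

Trace (tracking out):
s = 'theta'  # -> s = 'theta'
word = 'gamma'  # -> word = 'gamma'
out = s + word  # -> out = 'thetagamma'

Answer: 'thetagamma'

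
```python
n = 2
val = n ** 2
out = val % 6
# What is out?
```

Trace (tracking out):
n = 2  # -> n = 2
val = n ** 2  # -> val = 4
out = val % 6  # -> out = 4

Answer: 4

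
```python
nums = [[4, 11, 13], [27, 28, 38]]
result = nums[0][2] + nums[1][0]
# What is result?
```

Trace (tracking result):
nums = [[4, 11, 13], [27, 28, 38]]  # -> nums = [[4, 11, 13], [27, 28, 38]]
result = nums[0][2] + nums[1][0]  # -> result = 40

Answer: 40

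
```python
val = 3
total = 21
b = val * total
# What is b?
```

Trace (tracking b):
val = 3  # -> val = 3
total = 21  # -> total = 21
b = val * total  # -> b = 63

Answer: 63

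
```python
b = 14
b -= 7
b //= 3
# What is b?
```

Trace (tracking b):
b = 14  # -> b = 14
b -= 7  # -> b = 7
b //= 3  # -> b = 2

Answer: 2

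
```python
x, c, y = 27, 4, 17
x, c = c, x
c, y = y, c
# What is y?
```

Trace (tracking y):
x, c, y = (27, 4, 17)  # -> x = 27, c = 4, y = 17
x, c = (c, x)  # -> x = 4, c = 27
c, y = (y, c)  # -> c = 17, y = 27

Answer: 27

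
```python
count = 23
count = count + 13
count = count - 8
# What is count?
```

Trace (tracking count):
count = 23  # -> count = 23
count = count + 13  # -> count = 36
count = count - 8  # -> count = 28

Answer: 28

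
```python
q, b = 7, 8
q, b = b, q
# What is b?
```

Trace (tracking b):
q, b = (7, 8)  # -> q = 7, b = 8
q, b = (b, q)  # -> q = 8, b = 7

Answer: 7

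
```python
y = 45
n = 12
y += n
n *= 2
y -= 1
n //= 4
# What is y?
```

Trace (tracking y):
y = 45  # -> y = 45
n = 12  # -> n = 12
y += n  # -> y = 57
n *= 2  # -> n = 24
y -= 1  # -> y = 56
n //= 4  # -> n = 6

Answer: 56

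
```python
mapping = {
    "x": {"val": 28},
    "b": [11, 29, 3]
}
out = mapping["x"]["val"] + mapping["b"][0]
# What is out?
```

Answer: 39

Derivation:
Trace (tracking out):
mapping = {'x': {'val': 28}, 'b': [11, 29, 3]}  # -> mapping = {'x': {'val': 28}, 'b': [11, 29, 3]}
out = mapping['x']['val'] + mapping['b'][0]  # -> out = 39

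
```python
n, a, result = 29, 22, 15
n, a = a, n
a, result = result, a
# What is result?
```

Answer: 29

Derivation:
Trace (tracking result):
n, a, result = (29, 22, 15)  # -> n = 29, a = 22, result = 15
n, a = (a, n)  # -> n = 22, a = 29
a, result = (result, a)  # -> a = 15, result = 29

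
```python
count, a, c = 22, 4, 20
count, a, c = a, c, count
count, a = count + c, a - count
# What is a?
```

Trace (tracking a):
count, a, c = (22, 4, 20)  # -> count = 22, a = 4, c = 20
count, a, c = (a, c, count)  # -> count = 4, a = 20, c = 22
count, a = (count + c, a - count)  # -> count = 26, a = 16

Answer: 16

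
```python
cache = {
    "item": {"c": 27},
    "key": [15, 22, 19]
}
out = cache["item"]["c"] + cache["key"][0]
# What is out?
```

Answer: 42

Derivation:
Trace (tracking out):
cache = {'item': {'c': 27}, 'key': [15, 22, 19]}  # -> cache = {'item': {'c': 27}, 'key': [15, 22, 19]}
out = cache['item']['c'] + cache['key'][0]  # -> out = 42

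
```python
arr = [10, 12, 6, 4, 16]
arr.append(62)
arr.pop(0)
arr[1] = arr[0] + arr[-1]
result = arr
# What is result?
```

Answer: [12, 74, 4, 16, 62]

Derivation:
Trace (tracking result):
arr = [10, 12, 6, 4, 16]  # -> arr = [10, 12, 6, 4, 16]
arr.append(62)  # -> arr = [10, 12, 6, 4, 16, 62]
arr.pop(0)  # -> arr = [12, 6, 4, 16, 62]
arr[1] = arr[0] + arr[-1]  # -> arr = [12, 74, 4, 16, 62]
result = arr  # -> result = [12, 74, 4, 16, 62]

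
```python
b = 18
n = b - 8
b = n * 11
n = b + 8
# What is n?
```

Trace (tracking n):
b = 18  # -> b = 18
n = b - 8  # -> n = 10
b = n * 11  # -> b = 110
n = b + 8  # -> n = 118

Answer: 118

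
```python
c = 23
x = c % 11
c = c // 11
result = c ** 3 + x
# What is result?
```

Trace (tracking result):
c = 23  # -> c = 23
x = c % 11  # -> x = 1
c = c // 11  # -> c = 2
result = c ** 3 + x  # -> result = 9

Answer: 9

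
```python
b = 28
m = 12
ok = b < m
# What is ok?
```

Answer: False

Derivation:
Trace (tracking ok):
b = 28  # -> b = 28
m = 12  # -> m = 12
ok = b < m  # -> ok = False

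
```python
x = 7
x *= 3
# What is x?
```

Trace (tracking x):
x = 7  # -> x = 7
x *= 3  # -> x = 21

Answer: 21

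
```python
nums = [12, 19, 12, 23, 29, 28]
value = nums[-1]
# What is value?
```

Trace (tracking value):
nums = [12, 19, 12, 23, 29, 28]  # -> nums = [12, 19, 12, 23, 29, 28]
value = nums[-1]  # -> value = 28

Answer: 28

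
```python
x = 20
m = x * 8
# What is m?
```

Answer: 160

Derivation:
Trace (tracking m):
x = 20  # -> x = 20
m = x * 8  # -> m = 160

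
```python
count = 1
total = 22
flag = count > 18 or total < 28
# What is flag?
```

Trace (tracking flag):
count = 1  # -> count = 1
total = 22  # -> total = 22
flag = count > 18 or total < 28  # -> flag = True

Answer: True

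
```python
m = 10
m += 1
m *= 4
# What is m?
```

Answer: 44

Derivation:
Trace (tracking m):
m = 10  # -> m = 10
m += 1  # -> m = 11
m *= 4  # -> m = 44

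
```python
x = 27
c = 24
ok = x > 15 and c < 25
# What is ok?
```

Answer: True

Derivation:
Trace (tracking ok):
x = 27  # -> x = 27
c = 24  # -> c = 24
ok = x > 15 and c < 25  # -> ok = True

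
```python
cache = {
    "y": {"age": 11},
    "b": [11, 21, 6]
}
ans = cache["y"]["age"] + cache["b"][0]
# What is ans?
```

Answer: 22

Derivation:
Trace (tracking ans):
cache = {'y': {'age': 11}, 'b': [11, 21, 6]}  # -> cache = {'y': {'age': 11}, 'b': [11, 21, 6]}
ans = cache['y']['age'] + cache['b'][0]  # -> ans = 22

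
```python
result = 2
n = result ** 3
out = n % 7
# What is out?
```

Answer: 1

Derivation:
Trace (tracking out):
result = 2  # -> result = 2
n = result ** 3  # -> n = 8
out = n % 7  # -> out = 1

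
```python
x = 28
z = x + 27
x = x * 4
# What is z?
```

Trace (tracking z):
x = 28  # -> x = 28
z = x + 27  # -> z = 55
x = x * 4  # -> x = 112

Answer: 55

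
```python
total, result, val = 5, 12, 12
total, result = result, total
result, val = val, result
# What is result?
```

Answer: 12

Derivation:
Trace (tracking result):
total, result, val = (5, 12, 12)  # -> total = 5, result = 12, val = 12
total, result = (result, total)  # -> total = 12, result = 5
result, val = (val, result)  # -> result = 12, val = 5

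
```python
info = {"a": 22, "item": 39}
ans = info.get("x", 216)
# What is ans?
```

Answer: 216

Derivation:
Trace (tracking ans):
info = {'a': 22, 'item': 39}  # -> info = {'a': 22, 'item': 39}
ans = info.get('x', 216)  # -> ans = 216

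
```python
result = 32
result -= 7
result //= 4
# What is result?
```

Answer: 6

Derivation:
Trace (tracking result):
result = 32  # -> result = 32
result -= 7  # -> result = 25
result //= 4  # -> result = 6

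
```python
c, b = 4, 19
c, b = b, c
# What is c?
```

Answer: 19

Derivation:
Trace (tracking c):
c, b = (4, 19)  # -> c = 4, b = 19
c, b = (b, c)  # -> c = 19, b = 4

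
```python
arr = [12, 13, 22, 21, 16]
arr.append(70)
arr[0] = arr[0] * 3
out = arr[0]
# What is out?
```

Trace (tracking out):
arr = [12, 13, 22, 21, 16]  # -> arr = [12, 13, 22, 21, 16]
arr.append(70)  # -> arr = [12, 13, 22, 21, 16, 70]
arr[0] = arr[0] * 3  # -> arr = [36, 13, 22, 21, 16, 70]
out = arr[0]  # -> out = 36

Answer: 36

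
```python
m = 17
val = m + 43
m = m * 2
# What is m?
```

Answer: 34

Derivation:
Trace (tracking m):
m = 17  # -> m = 17
val = m + 43  # -> val = 60
m = m * 2  # -> m = 34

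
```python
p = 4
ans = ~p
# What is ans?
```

Answer: -5

Derivation:
Trace (tracking ans):
p = 4  # -> p = 4
ans = ~p  # -> ans = -5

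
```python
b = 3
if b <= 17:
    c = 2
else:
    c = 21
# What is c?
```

Answer: 2

Derivation:
Trace (tracking c):
b = 3  # -> b = 3
if b <= 17:  # condition is True
    c = 2  # -> c = 2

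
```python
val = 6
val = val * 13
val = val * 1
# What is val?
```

Trace (tracking val):
val = 6  # -> val = 6
val = val * 13  # -> val = 78
val = val * 1  # -> val = 78

Answer: 78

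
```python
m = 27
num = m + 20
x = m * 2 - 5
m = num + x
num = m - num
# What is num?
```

Answer: 49

Derivation:
Trace (tracking num):
m = 27  # -> m = 27
num = m + 20  # -> num = 47
x = m * 2 - 5  # -> x = 49
m = num + x  # -> m = 96
num = m - num  # -> num = 49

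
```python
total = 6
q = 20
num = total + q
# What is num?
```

Trace (tracking num):
total = 6  # -> total = 6
q = 20  # -> q = 20
num = total + q  # -> num = 26

Answer: 26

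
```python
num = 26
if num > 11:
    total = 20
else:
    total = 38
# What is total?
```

Trace (tracking total):
num = 26  # -> num = 26
if num > 11:  # condition is True
    total = 20  # -> total = 20

Answer: 20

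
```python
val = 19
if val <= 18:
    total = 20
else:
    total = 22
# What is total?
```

Trace (tracking total):
val = 19  # -> val = 19
if val <= 18:  # condition is False
else:
    total = 22  # -> total = 22

Answer: 22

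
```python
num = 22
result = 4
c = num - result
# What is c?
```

Answer: 18

Derivation:
Trace (tracking c):
num = 22  # -> num = 22
result = 4  # -> result = 4
c = num - result  # -> c = 18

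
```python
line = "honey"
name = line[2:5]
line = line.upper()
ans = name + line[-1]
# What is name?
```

Answer: 'ney'

Derivation:
Trace (tracking name):
line = 'honey'  # -> line = 'honey'
name = line[2:5]  # -> name = 'ney'
line = line.upper()  # -> line = 'HONEY'
ans = name + line[-1]  # -> ans = 'neyY'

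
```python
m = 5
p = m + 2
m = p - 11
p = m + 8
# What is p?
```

Trace (tracking p):
m = 5  # -> m = 5
p = m + 2  # -> p = 7
m = p - 11  # -> m = -4
p = m + 8  # -> p = 4

Answer: 4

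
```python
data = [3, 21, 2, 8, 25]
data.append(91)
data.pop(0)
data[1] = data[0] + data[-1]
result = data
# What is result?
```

Answer: [21, 112, 8, 25, 91]

Derivation:
Trace (tracking result):
data = [3, 21, 2, 8, 25]  # -> data = [3, 21, 2, 8, 25]
data.append(91)  # -> data = [3, 21, 2, 8, 25, 91]
data.pop(0)  # -> data = [21, 2, 8, 25, 91]
data[1] = data[0] + data[-1]  # -> data = [21, 112, 8, 25, 91]
result = data  # -> result = [21, 112, 8, 25, 91]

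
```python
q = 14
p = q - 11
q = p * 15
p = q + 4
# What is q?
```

Trace (tracking q):
q = 14  # -> q = 14
p = q - 11  # -> p = 3
q = p * 15  # -> q = 45
p = q + 4  # -> p = 49

Answer: 45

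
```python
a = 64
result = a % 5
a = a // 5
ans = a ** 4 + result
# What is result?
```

Trace (tracking result):
a = 64  # -> a = 64
result = a % 5  # -> result = 4
a = a // 5  # -> a = 12
ans = a ** 4 + result  # -> ans = 20740

Answer: 4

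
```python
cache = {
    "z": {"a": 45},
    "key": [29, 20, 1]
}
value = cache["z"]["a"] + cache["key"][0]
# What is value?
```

Answer: 74

Derivation:
Trace (tracking value):
cache = {'z': {'a': 45}, 'key': [29, 20, 1]}  # -> cache = {'z': {'a': 45}, 'key': [29, 20, 1]}
value = cache['z']['a'] + cache['key'][0]  # -> value = 74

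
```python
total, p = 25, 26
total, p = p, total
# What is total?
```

Trace (tracking total):
total, p = (25, 26)  # -> total = 25, p = 26
total, p = (p, total)  # -> total = 26, p = 25

Answer: 26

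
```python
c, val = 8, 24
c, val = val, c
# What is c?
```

Trace (tracking c):
c, val = (8, 24)  # -> c = 8, val = 24
c, val = (val, c)  # -> c = 24, val = 8

Answer: 24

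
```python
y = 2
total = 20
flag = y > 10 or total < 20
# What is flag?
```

Answer: False

Derivation:
Trace (tracking flag):
y = 2  # -> y = 2
total = 20  # -> total = 20
flag = y > 10 or total < 20  # -> flag = False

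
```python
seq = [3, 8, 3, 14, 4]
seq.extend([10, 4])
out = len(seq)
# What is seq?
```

Answer: [3, 8, 3, 14, 4, 10, 4]

Derivation:
Trace (tracking seq):
seq = [3, 8, 3, 14, 4]  # -> seq = [3, 8, 3, 14, 4]
seq.extend([10, 4])  # -> seq = [3, 8, 3, 14, 4, 10, 4]
out = len(seq)  # -> out = 7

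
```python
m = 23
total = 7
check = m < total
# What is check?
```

Answer: False

Derivation:
Trace (tracking check):
m = 23  # -> m = 23
total = 7  # -> total = 7
check = m < total  # -> check = False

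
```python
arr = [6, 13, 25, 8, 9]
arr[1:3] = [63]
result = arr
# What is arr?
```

Trace (tracking arr):
arr = [6, 13, 25, 8, 9]  # -> arr = [6, 13, 25, 8, 9]
arr[1:3] = [63]  # -> arr = [6, 63, 8, 9]
result = arr  # -> result = [6, 63, 8, 9]

Answer: [6, 63, 8, 9]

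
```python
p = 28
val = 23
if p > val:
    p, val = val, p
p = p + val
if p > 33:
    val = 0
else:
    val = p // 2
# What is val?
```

Trace (tracking val):
p = 28  # -> p = 28
val = 23  # -> val = 23
if p > val:  # condition is True
    p, val = (val, p)  # -> p = 23, val = 28
p = p + val  # -> p = 51
if p > 33:  # condition is True
    val = 0  # -> val = 0

Answer: 0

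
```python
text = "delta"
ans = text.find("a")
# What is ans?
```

Trace (tracking ans):
text = 'delta'  # -> text = 'delta'
ans = text.find('a')  # -> ans = 4

Answer: 4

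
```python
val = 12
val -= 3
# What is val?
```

Trace (tracking val):
val = 12  # -> val = 12
val -= 3  # -> val = 9

Answer: 9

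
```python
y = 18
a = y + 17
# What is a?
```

Trace (tracking a):
y = 18  # -> y = 18
a = y + 17  # -> a = 35

Answer: 35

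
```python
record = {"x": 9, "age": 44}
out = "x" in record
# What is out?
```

Trace (tracking out):
record = {'x': 9, 'age': 44}  # -> record = {'x': 9, 'age': 44}
out = 'x' in record  # -> out = True

Answer: True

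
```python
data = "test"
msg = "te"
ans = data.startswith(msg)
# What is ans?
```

Trace (tracking ans):
data = 'test'  # -> data = 'test'
msg = 'te'  # -> msg = 'te'
ans = data.startswith(msg)  # -> ans = True

Answer: True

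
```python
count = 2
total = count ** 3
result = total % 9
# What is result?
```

Answer: 8

Derivation:
Trace (tracking result):
count = 2  # -> count = 2
total = count ** 3  # -> total = 8
result = total % 9  # -> result = 8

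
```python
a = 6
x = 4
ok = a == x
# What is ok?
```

Trace (tracking ok):
a = 6  # -> a = 6
x = 4  # -> x = 4
ok = a == x  # -> ok = False

Answer: False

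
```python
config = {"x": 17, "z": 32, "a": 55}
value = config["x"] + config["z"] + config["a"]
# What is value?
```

Answer: 104

Derivation:
Trace (tracking value):
config = {'x': 17, 'z': 32, 'a': 55}  # -> config = {'x': 17, 'z': 32, 'a': 55}
value = config['x'] + config['z'] + config['a']  # -> value = 104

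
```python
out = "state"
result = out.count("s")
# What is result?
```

Trace (tracking result):
out = 'state'  # -> out = 'state'
result = out.count('s')  # -> result = 1

Answer: 1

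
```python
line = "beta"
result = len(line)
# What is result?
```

Answer: 4

Derivation:
Trace (tracking result):
line = 'beta'  # -> line = 'beta'
result = len(line)  # -> result = 4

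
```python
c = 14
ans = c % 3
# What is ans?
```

Answer: 2

Derivation:
Trace (tracking ans):
c = 14  # -> c = 14
ans = c % 3  # -> ans = 2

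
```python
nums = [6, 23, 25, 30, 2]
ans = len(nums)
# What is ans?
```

Answer: 5

Derivation:
Trace (tracking ans):
nums = [6, 23, 25, 30, 2]  # -> nums = [6, 23, 25, 30, 2]
ans = len(nums)  # -> ans = 5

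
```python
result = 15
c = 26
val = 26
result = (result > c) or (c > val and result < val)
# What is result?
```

Trace (tracking result):
result = 15  # -> result = 15
c = 26  # -> c = 26
val = 26  # -> val = 26
result = result > c or (c > val and result < val)  # -> result = False

Answer: False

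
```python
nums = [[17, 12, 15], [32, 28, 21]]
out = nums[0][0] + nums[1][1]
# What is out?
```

Trace (tracking out):
nums = [[17, 12, 15], [32, 28, 21]]  # -> nums = [[17, 12, 15], [32, 28, 21]]
out = nums[0][0] + nums[1][1]  # -> out = 45

Answer: 45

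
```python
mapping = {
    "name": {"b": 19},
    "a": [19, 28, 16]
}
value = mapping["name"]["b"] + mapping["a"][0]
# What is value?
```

Answer: 38

Derivation:
Trace (tracking value):
mapping = {'name': {'b': 19}, 'a': [19, 28, 16]}  # -> mapping = {'name': {'b': 19}, 'a': [19, 28, 16]}
value = mapping['name']['b'] + mapping['a'][0]  # -> value = 38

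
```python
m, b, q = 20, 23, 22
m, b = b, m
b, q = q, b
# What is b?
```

Answer: 22

Derivation:
Trace (tracking b):
m, b, q = (20, 23, 22)  # -> m = 20, b = 23, q = 22
m, b = (b, m)  # -> m = 23, b = 20
b, q = (q, b)  # -> b = 22, q = 20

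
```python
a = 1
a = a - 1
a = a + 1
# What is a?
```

Answer: 1

Derivation:
Trace (tracking a):
a = 1  # -> a = 1
a = a - 1  # -> a = 0
a = a + 1  # -> a = 1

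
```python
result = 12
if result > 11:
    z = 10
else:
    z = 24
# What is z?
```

Answer: 10

Derivation:
Trace (tracking z):
result = 12  # -> result = 12
if result > 11:  # condition is True
    z = 10  # -> z = 10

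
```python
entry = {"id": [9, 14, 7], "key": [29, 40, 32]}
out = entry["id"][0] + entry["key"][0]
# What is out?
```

Answer: 38

Derivation:
Trace (tracking out):
entry = {'id': [9, 14, 7], 'key': [29, 40, 32]}  # -> entry = {'id': [9, 14, 7], 'key': [29, 40, 32]}
out = entry['id'][0] + entry['key'][0]  # -> out = 38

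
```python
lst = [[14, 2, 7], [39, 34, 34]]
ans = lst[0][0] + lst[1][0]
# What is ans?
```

Answer: 53

Derivation:
Trace (tracking ans):
lst = [[14, 2, 7], [39, 34, 34]]  # -> lst = [[14, 2, 7], [39, 34, 34]]
ans = lst[0][0] + lst[1][0]  # -> ans = 53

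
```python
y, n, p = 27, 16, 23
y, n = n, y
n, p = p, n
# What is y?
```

Answer: 16

Derivation:
Trace (tracking y):
y, n, p = (27, 16, 23)  # -> y = 27, n = 16, p = 23
y, n = (n, y)  # -> y = 16, n = 27
n, p = (p, n)  # -> n = 23, p = 27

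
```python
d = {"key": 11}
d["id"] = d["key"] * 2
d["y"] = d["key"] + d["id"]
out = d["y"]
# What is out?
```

Answer: 33

Derivation:
Trace (tracking out):
d = {'key': 11}  # -> d = {'key': 11}
d['id'] = d['key'] * 2  # -> d = {'key': 11, 'id': 22}
d['y'] = d['key'] + d['id']  # -> d = {'key': 11, 'id': 22, 'y': 33}
out = d['y']  # -> out = 33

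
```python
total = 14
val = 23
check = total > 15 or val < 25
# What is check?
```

Trace (tracking check):
total = 14  # -> total = 14
val = 23  # -> val = 23
check = total > 15 or val < 25  # -> check = True

Answer: True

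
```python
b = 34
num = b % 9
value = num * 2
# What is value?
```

Answer: 14

Derivation:
Trace (tracking value):
b = 34  # -> b = 34
num = b % 9  # -> num = 7
value = num * 2  # -> value = 14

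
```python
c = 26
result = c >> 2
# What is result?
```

Trace (tracking result):
c = 26  # -> c = 26
result = c >> 2  # -> result = 6

Answer: 6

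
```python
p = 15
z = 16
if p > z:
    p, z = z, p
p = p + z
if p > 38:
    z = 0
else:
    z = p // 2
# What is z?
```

Answer: 15

Derivation:
Trace (tracking z):
p = 15  # -> p = 15
z = 16  # -> z = 16
if p > z:  # condition is False
p = p + z  # -> p = 31
if p > 38:  # condition is False
else:
    z = p // 2  # -> z = 15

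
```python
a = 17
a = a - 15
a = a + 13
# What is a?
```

Trace (tracking a):
a = 17  # -> a = 17
a = a - 15  # -> a = 2
a = a + 13  # -> a = 15

Answer: 15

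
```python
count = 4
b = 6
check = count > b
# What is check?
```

Answer: False

Derivation:
Trace (tracking check):
count = 4  # -> count = 4
b = 6  # -> b = 6
check = count > b  # -> check = False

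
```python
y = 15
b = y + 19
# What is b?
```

Trace (tracking b):
y = 15  # -> y = 15
b = y + 19  # -> b = 34

Answer: 34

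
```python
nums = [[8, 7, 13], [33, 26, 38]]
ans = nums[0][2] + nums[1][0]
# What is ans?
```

Trace (tracking ans):
nums = [[8, 7, 13], [33, 26, 38]]  # -> nums = [[8, 7, 13], [33, 26, 38]]
ans = nums[0][2] + nums[1][0]  # -> ans = 46

Answer: 46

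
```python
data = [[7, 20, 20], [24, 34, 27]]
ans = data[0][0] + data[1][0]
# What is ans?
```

Answer: 31

Derivation:
Trace (tracking ans):
data = [[7, 20, 20], [24, 34, 27]]  # -> data = [[7, 20, 20], [24, 34, 27]]
ans = data[0][0] + data[1][0]  # -> ans = 31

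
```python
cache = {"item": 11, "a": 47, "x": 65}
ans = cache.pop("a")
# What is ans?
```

Trace (tracking ans):
cache = {'item': 11, 'a': 47, 'x': 65}  # -> cache = {'item': 11, 'a': 47, 'x': 65}
ans = cache.pop('a')  # -> ans = 47

Answer: 47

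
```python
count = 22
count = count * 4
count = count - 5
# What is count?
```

Answer: 83

Derivation:
Trace (tracking count):
count = 22  # -> count = 22
count = count * 4  # -> count = 88
count = count - 5  # -> count = 83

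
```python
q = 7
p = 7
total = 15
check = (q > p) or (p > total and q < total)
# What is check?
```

Answer: False

Derivation:
Trace (tracking check):
q = 7  # -> q = 7
p = 7  # -> p = 7
total = 15  # -> total = 15
check = q > p or (p > total and q < total)  # -> check = False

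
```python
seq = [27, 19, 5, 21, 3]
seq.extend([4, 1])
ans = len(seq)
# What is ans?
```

Trace (tracking ans):
seq = [27, 19, 5, 21, 3]  # -> seq = [27, 19, 5, 21, 3]
seq.extend([4, 1])  # -> seq = [27, 19, 5, 21, 3, 4, 1]
ans = len(seq)  # -> ans = 7

Answer: 7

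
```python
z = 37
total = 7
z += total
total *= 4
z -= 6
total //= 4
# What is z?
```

Trace (tracking z):
z = 37  # -> z = 37
total = 7  # -> total = 7
z += total  # -> z = 44
total *= 4  # -> total = 28
z -= 6  # -> z = 38
total //= 4  # -> total = 7

Answer: 38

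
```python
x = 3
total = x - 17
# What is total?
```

Trace (tracking total):
x = 3  # -> x = 3
total = x - 17  # -> total = -14

Answer: -14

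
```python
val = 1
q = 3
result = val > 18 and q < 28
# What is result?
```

Answer: False

Derivation:
Trace (tracking result):
val = 1  # -> val = 1
q = 3  # -> q = 3
result = val > 18 and q < 28  # -> result = False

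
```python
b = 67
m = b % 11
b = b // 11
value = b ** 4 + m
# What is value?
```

Answer: 1297

Derivation:
Trace (tracking value):
b = 67  # -> b = 67
m = b % 11  # -> m = 1
b = b // 11  # -> b = 6
value = b ** 4 + m  # -> value = 1297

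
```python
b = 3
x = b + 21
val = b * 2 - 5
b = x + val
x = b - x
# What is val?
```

Trace (tracking val):
b = 3  # -> b = 3
x = b + 21  # -> x = 24
val = b * 2 - 5  # -> val = 1
b = x + val  # -> b = 25
x = b - x  # -> x = 1

Answer: 1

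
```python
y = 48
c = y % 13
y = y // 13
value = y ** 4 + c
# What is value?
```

Trace (tracking value):
y = 48  # -> y = 48
c = y % 13  # -> c = 9
y = y // 13  # -> y = 3
value = y ** 4 + c  # -> value = 90

Answer: 90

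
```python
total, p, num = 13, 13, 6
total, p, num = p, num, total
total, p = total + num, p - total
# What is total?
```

Trace (tracking total):
total, p, num = (13, 13, 6)  # -> total = 13, p = 13, num = 6
total, p, num = (p, num, total)  # -> total = 13, p = 6, num = 13
total, p = (total + num, p - total)  # -> total = 26, p = -7

Answer: 26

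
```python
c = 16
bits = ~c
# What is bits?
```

Trace (tracking bits):
c = 16  # -> c = 16
bits = ~c  # -> bits = -17

Answer: -17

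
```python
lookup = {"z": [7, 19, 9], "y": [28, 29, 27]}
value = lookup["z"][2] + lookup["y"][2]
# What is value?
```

Answer: 36

Derivation:
Trace (tracking value):
lookup = {'z': [7, 19, 9], 'y': [28, 29, 27]}  # -> lookup = {'z': [7, 19, 9], 'y': [28, 29, 27]}
value = lookup['z'][2] + lookup['y'][2]  # -> value = 36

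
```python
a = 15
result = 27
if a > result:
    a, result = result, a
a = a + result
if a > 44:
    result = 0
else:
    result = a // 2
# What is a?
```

Trace (tracking a):
a = 15  # -> a = 15
result = 27  # -> result = 27
if a > result:  # condition is False
a = a + result  # -> a = 42
if a > 44:  # condition is False
else:
    result = a // 2  # -> result = 21

Answer: 42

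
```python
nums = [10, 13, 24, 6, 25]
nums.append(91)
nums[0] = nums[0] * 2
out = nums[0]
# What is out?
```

Trace (tracking out):
nums = [10, 13, 24, 6, 25]  # -> nums = [10, 13, 24, 6, 25]
nums.append(91)  # -> nums = [10, 13, 24, 6, 25, 91]
nums[0] = nums[0] * 2  # -> nums = [20, 13, 24, 6, 25, 91]
out = nums[0]  # -> out = 20

Answer: 20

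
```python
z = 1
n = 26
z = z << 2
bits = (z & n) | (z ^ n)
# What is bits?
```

Answer: 30

Derivation:
Trace (tracking bits):
z = 1  # -> z = 1
n = 26  # -> n = 26
z = z << 2  # -> z = 4
bits = z & n | z ^ n  # -> bits = 30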